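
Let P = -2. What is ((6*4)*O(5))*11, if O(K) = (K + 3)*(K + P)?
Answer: 6336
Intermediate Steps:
O(K) = (-2 + K)*(3 + K) (O(K) = (K + 3)*(K - 2) = (3 + K)*(-2 + K) = (-2 + K)*(3 + K))
((6*4)*O(5))*11 = ((6*4)*(-6 + 5 + 5²))*11 = (24*(-6 + 5 + 25))*11 = (24*24)*11 = 576*11 = 6336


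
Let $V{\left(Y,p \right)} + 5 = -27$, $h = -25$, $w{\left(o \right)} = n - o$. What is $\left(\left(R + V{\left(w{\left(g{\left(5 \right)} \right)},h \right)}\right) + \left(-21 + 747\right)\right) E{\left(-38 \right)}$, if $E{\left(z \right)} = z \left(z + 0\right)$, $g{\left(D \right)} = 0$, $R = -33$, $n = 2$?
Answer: $954484$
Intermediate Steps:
$E{\left(z \right)} = z^{2}$ ($E{\left(z \right)} = z z = z^{2}$)
$w{\left(o \right)} = 2 - o$
$V{\left(Y,p \right)} = -32$ ($V{\left(Y,p \right)} = -5 - 27 = -32$)
$\left(\left(R + V{\left(w{\left(g{\left(5 \right)} \right)},h \right)}\right) + \left(-21 + 747\right)\right) E{\left(-38 \right)} = \left(\left(-33 - 32\right) + \left(-21 + 747\right)\right) \left(-38\right)^{2} = \left(-65 + 726\right) 1444 = 661 \cdot 1444 = 954484$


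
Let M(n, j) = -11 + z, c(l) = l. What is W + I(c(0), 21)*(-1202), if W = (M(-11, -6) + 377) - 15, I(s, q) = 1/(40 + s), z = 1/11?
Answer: 70629/220 ≈ 321.04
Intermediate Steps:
z = 1/11 ≈ 0.090909
M(n, j) = -120/11 (M(n, j) = -11 + 1/11 = -120/11)
W = 3862/11 (W = (-120/11 + 377) - 15 = 4027/11 - 15 = 3862/11 ≈ 351.09)
W + I(c(0), 21)*(-1202) = 3862/11 - 1202/(40 + 0) = 3862/11 - 1202/40 = 3862/11 + (1/40)*(-1202) = 3862/11 - 601/20 = 70629/220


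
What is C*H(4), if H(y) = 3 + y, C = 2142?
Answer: 14994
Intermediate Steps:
C*H(4) = 2142*(3 + 4) = 2142*7 = 14994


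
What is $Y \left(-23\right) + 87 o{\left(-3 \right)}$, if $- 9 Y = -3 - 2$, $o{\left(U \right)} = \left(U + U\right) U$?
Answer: $\frac{13979}{9} \approx 1553.2$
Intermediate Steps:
$o{\left(U \right)} = 2 U^{2}$ ($o{\left(U \right)} = 2 U U = 2 U^{2}$)
$Y = \frac{5}{9}$ ($Y = - \frac{-3 - 2}{9} = \left(- \frac{1}{9}\right) \left(-5\right) = \frac{5}{9} \approx 0.55556$)
$Y \left(-23\right) + 87 o{\left(-3 \right)} = \frac{5}{9} \left(-23\right) + 87 \cdot 2 \left(-3\right)^{2} = - \frac{115}{9} + 87 \cdot 2 \cdot 9 = - \frac{115}{9} + 87 \cdot 18 = - \frac{115}{9} + 1566 = \frac{13979}{9}$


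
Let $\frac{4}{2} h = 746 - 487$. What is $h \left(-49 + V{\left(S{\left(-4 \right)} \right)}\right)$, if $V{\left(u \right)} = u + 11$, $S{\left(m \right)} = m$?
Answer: $-5439$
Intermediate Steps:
$h = \frac{259}{2}$ ($h = \frac{746 - 487}{2} = \frac{1}{2} \cdot 259 = \frac{259}{2} \approx 129.5$)
$V{\left(u \right)} = 11 + u$
$h \left(-49 + V{\left(S{\left(-4 \right)} \right)}\right) = \frac{259 \left(-49 + \left(11 - 4\right)\right)}{2} = \frac{259 \left(-49 + 7\right)}{2} = \frac{259}{2} \left(-42\right) = -5439$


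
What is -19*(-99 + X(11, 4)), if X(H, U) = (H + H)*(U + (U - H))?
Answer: 3135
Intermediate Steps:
X(H, U) = 2*H*(-H + 2*U) (X(H, U) = (2*H)*(-H + 2*U) = 2*H*(-H + 2*U))
-19*(-99 + X(11, 4)) = -19*(-99 + 2*11*(-1*11 + 2*4)) = -19*(-99 + 2*11*(-11 + 8)) = -19*(-99 + 2*11*(-3)) = -19*(-99 - 66) = -19*(-165) = 3135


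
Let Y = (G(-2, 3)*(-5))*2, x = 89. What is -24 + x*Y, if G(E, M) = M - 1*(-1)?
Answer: -3584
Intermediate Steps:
G(E, M) = 1 + M (G(E, M) = M + 1 = 1 + M)
Y = -40 (Y = ((1 + 3)*(-5))*2 = (4*(-5))*2 = -20*2 = -40)
-24 + x*Y = -24 + 89*(-40) = -24 - 3560 = -3584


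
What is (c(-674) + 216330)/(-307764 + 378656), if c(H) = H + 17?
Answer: 5829/1916 ≈ 3.0423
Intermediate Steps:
c(H) = 17 + H
(c(-674) + 216330)/(-307764 + 378656) = ((17 - 674) + 216330)/(-307764 + 378656) = (-657 + 216330)/70892 = 215673*(1/70892) = 5829/1916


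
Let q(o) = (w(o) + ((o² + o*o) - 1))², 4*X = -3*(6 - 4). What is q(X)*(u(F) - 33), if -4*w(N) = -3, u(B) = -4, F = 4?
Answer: -10693/16 ≈ -668.31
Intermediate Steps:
X = -3/2 (X = (-3*(6 - 4))/4 = (-3*2)/4 = (¼)*(-6) = -3/2 ≈ -1.5000)
w(N) = ¾ (w(N) = -¼*(-3) = ¾)
q(o) = (-¼ + 2*o²)² (q(o) = (¾ + ((o² + o*o) - 1))² = (¾ + ((o² + o²) - 1))² = (¾ + (2*o² - 1))² = (¾ + (-1 + 2*o²))² = (-¼ + 2*o²)²)
q(X)*(u(F) - 33) = ((-1 + 8*(-3/2)²)²/16)*(-4 - 33) = ((-1 + 8*(9/4))²/16)*(-37) = ((-1 + 18)²/16)*(-37) = ((1/16)*17²)*(-37) = ((1/16)*289)*(-37) = (289/16)*(-37) = -10693/16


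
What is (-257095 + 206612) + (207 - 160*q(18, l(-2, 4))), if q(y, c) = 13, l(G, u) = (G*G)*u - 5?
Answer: -52356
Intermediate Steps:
l(G, u) = -5 + u*G² (l(G, u) = G²*u - 5 = u*G² - 5 = -5 + u*G²)
(-257095 + 206612) + (207 - 160*q(18, l(-2, 4))) = (-257095 + 206612) + (207 - 160*13) = -50483 + (207 - 2080) = -50483 - 1873 = -52356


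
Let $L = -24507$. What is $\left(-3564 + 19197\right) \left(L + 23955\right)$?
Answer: $-8629416$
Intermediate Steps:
$\left(-3564 + 19197\right) \left(L + 23955\right) = \left(-3564 + 19197\right) \left(-24507 + 23955\right) = 15633 \left(-552\right) = -8629416$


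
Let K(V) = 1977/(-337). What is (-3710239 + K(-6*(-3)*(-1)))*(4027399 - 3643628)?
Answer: -479849036952920/337 ≈ -1.4239e+12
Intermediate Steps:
K(V) = -1977/337 (K(V) = 1977*(-1/337) = -1977/337)
(-3710239 + K(-6*(-3)*(-1)))*(4027399 - 3643628) = (-3710239 - 1977/337)*(4027399 - 3643628) = -1250352520/337*383771 = -479849036952920/337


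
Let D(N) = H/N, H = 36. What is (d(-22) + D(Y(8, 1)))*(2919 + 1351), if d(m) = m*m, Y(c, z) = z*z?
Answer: 2220400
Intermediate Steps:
Y(c, z) = z**2
D(N) = 36/N
d(m) = m**2
(d(-22) + D(Y(8, 1)))*(2919 + 1351) = ((-22)**2 + 36/(1**2))*(2919 + 1351) = (484 + 36/1)*4270 = (484 + 36*1)*4270 = (484 + 36)*4270 = 520*4270 = 2220400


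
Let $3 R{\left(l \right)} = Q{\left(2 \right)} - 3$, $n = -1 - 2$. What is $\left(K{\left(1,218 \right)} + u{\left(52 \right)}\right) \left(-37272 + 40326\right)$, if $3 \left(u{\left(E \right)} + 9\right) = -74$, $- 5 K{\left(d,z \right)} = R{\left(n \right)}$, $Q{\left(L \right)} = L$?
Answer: $- \frac{513072}{5} \approx -1.0261 \cdot 10^{5}$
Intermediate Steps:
$n = -3$ ($n = -1 - 2 = -3$)
$R{\left(l \right)} = - \frac{1}{3}$ ($R{\left(l \right)} = \frac{2 - 3}{3} = \frac{1}{3} \left(-1\right) = - \frac{1}{3}$)
$K{\left(d,z \right)} = \frac{1}{15}$ ($K{\left(d,z \right)} = \left(- \frac{1}{5}\right) \left(- \frac{1}{3}\right) = \frac{1}{15}$)
$u{\left(E \right)} = - \frac{101}{3}$ ($u{\left(E \right)} = -9 + \frac{1}{3} \left(-74\right) = -9 - \frac{74}{3} = - \frac{101}{3}$)
$\left(K{\left(1,218 \right)} + u{\left(52 \right)}\right) \left(-37272 + 40326\right) = \left(\frac{1}{15} - \frac{101}{3}\right) \left(-37272 + 40326\right) = \left(- \frac{168}{5}\right) 3054 = - \frac{513072}{5}$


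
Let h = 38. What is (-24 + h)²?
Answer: 196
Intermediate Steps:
(-24 + h)² = (-24 + 38)² = 14² = 196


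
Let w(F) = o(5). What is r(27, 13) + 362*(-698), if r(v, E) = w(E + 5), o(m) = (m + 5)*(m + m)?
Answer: -252576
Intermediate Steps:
o(m) = 2*m*(5 + m) (o(m) = (5 + m)*(2*m) = 2*m*(5 + m))
w(F) = 100 (w(F) = 2*5*(5 + 5) = 2*5*10 = 100)
r(v, E) = 100
r(27, 13) + 362*(-698) = 100 + 362*(-698) = 100 - 252676 = -252576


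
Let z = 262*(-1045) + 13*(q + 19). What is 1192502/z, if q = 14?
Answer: -1192502/273361 ≈ -4.3624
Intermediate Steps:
z = -273361 (z = 262*(-1045) + 13*(14 + 19) = -273790 + 13*33 = -273790 + 429 = -273361)
1192502/z = 1192502/(-273361) = 1192502*(-1/273361) = -1192502/273361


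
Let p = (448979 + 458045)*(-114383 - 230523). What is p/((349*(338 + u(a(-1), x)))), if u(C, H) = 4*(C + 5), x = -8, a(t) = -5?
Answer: -156419009872/58981 ≈ -2.6520e+6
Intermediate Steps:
u(C, H) = 20 + 4*C (u(C, H) = 4*(5 + C) = 20 + 4*C)
p = -312838019744 (p = 907024*(-344906) = -312838019744)
p/((349*(338 + u(a(-1), x)))) = -312838019744*1/(349*(338 + (20 + 4*(-5)))) = -312838019744*1/(349*(338 + (20 - 20))) = -312838019744*1/(349*(338 + 0)) = -312838019744/(349*338) = -312838019744/117962 = -312838019744*1/117962 = -156419009872/58981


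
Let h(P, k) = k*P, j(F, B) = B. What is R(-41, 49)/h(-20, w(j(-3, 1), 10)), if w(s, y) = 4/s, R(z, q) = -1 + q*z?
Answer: 201/8 ≈ 25.125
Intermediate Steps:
h(P, k) = P*k
R(-41, 49)/h(-20, w(j(-3, 1), 10)) = (-1 + 49*(-41))/((-80/1)) = (-1 - 2009)/((-80)) = -2010/((-20*4)) = -2010/(-80) = -2010*(-1/80) = 201/8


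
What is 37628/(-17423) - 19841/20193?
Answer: -1105511947/351822639 ≈ -3.1422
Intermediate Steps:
37628/(-17423) - 19841/20193 = 37628*(-1/17423) - 19841*1/20193 = -37628/17423 - 19841/20193 = -1105511947/351822639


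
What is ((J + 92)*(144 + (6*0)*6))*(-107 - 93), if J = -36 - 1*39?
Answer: -489600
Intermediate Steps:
J = -75 (J = -36 - 39 = -75)
((J + 92)*(144 + (6*0)*6))*(-107 - 93) = ((-75 + 92)*(144 + (6*0)*6))*(-107 - 93) = (17*(144 + 0*6))*(-200) = (17*(144 + 0))*(-200) = (17*144)*(-200) = 2448*(-200) = -489600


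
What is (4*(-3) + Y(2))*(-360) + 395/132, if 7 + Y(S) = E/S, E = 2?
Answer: 855755/132 ≈ 6483.0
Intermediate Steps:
Y(S) = -7 + 2/S
(4*(-3) + Y(2))*(-360) + 395/132 = (4*(-3) + (-7 + 2/2))*(-360) + 395/132 = (-12 + (-7 + 2*(½)))*(-360) + 395*(1/132) = (-12 + (-7 + 1))*(-360) + 395/132 = (-12 - 6)*(-360) + 395/132 = -18*(-360) + 395/132 = 6480 + 395/132 = 855755/132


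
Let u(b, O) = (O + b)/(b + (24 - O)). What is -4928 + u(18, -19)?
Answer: -300609/61 ≈ -4928.0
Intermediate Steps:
u(b, O) = (O + b)/(24 + b - O)
-4928 + u(18, -19) = -4928 + (-19 + 18)/(24 + 18 - 1*(-19)) = -4928 - 1/(24 + 18 + 19) = -4928 - 1/61 = -300609/61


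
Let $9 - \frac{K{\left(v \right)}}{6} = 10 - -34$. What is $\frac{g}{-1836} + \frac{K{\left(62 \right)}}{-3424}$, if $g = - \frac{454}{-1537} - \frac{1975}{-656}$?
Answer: $\frac{3930581189}{66025683648} \approx 0.059531$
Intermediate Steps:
$K{\left(v \right)} = -210$ ($K{\left(v \right)} = 54 - 6 \left(10 - -34\right) = 54 - 6 \left(10 + 34\right) = 54 - 264 = -210$)
$g = \frac{3333399}{1008272}$ ($g = \left(-454\right) \left(- \frac{1}{1537}\right) - - \frac{1975}{656} = \frac{454}{1537} + \frac{1975}{656} = \frac{3333399}{1008272} \approx 3.3061$)
$\frac{g}{-1836} + \frac{K{\left(62 \right)}}{-3424} = \frac{3333399}{1008272 \left(-1836\right)} - \frac{210}{-3424} = \frac{3333399}{1008272} \left(- \frac{1}{1836}\right) - - \frac{105}{1712} = - \frac{1111133}{617062464} + \frac{105}{1712} = \frac{3930581189}{66025683648}$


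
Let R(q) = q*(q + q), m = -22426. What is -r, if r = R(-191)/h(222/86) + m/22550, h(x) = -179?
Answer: 824653677/2018225 ≈ 408.60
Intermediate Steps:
R(q) = 2*q**2 (R(q) = q*(2*q) = 2*q**2)
r = -824653677/2018225 (r = (2*(-191)**2)/(-179) - 22426/22550 = (2*36481)*(-1/179) - 22426*1/22550 = 72962*(-1/179) - 11213/11275 = -72962/179 - 11213/11275 = -824653677/2018225 ≈ -408.60)
-r = -1*(-824653677/2018225) = 824653677/2018225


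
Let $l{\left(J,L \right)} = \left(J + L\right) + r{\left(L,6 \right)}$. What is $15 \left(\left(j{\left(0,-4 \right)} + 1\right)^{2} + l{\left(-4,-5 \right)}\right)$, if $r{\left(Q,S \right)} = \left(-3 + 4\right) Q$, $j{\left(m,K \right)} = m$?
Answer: $-195$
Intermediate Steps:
$r{\left(Q,S \right)} = Q$ ($r{\left(Q,S \right)} = 1 Q = Q$)
$l{\left(J,L \right)} = J + 2 L$ ($l{\left(J,L \right)} = \left(J + L\right) + L = J + 2 L$)
$15 \left(\left(j{\left(0,-4 \right)} + 1\right)^{2} + l{\left(-4,-5 \right)}\right) = 15 \left(\left(0 + 1\right)^{2} + \left(-4 + 2 \left(-5\right)\right)\right) = 15 \left(1^{2} - 14\right) = 15 \left(1 - 14\right) = 15 \left(-13\right) = -195$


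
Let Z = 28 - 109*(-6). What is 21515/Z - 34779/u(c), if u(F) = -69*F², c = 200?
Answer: 9900853213/313720000 ≈ 31.560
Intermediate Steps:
Z = 682 (Z = 28 + 654 = 682)
21515/Z - 34779/u(c) = 21515/682 - 34779/((-69*200²)) = 21515*(1/682) - 34779/((-69*40000)) = 21515/682 - 34779/(-2760000) = 21515/682 - 34779*(-1/2760000) = 21515/682 + 11593/920000 = 9900853213/313720000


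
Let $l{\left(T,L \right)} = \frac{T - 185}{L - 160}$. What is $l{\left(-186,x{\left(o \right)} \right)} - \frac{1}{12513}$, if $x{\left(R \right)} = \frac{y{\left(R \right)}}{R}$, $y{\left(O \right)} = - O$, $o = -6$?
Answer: $\frac{663166}{287799} \approx 2.3043$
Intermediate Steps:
$x{\left(R \right)} = -1$ ($x{\left(R \right)} = \frac{\left(-1\right) R}{R} = -1$)
$l{\left(T,L \right)} = \frac{-185 + T}{-160 + L}$
$l{\left(-186,x{\left(o \right)} \right)} - \frac{1}{12513} = \frac{-185 - 186}{-160 - 1} - \frac{1}{12513} = \frac{1}{-161} \left(-371\right) - \frac{1}{12513} = \left(- \frac{1}{161}\right) \left(-371\right) - \frac{1}{12513} = \frac{53}{23} - \frac{1}{12513} = \frac{663166}{287799}$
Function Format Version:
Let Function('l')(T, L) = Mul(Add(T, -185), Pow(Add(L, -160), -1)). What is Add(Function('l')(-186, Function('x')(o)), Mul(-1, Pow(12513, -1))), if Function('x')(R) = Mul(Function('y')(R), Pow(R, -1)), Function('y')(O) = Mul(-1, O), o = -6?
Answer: Rational(663166, 287799) ≈ 2.3043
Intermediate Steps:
Function('x')(R) = -1 (Function('x')(R) = Mul(Mul(-1, R), Pow(R, -1)) = -1)
Function('l')(T, L) = Mul(Pow(Add(-160, L), -1), Add(-185, T)) (Function('l')(T, L) = Mul(Add(-185, T), Pow(Add(-160, L), -1)) = Mul(Pow(Add(-160, L), -1), Add(-185, T)))
Add(Function('l')(-186, Function('x')(o)), Mul(-1, Pow(12513, -1))) = Add(Mul(Pow(Add(-160, -1), -1), Add(-185, -186)), Mul(-1, Pow(12513, -1))) = Add(Mul(Pow(-161, -1), -371), Mul(-1, Rational(1, 12513))) = Add(Mul(Rational(-1, 161), -371), Rational(-1, 12513)) = Add(Rational(53, 23), Rational(-1, 12513)) = Rational(663166, 287799)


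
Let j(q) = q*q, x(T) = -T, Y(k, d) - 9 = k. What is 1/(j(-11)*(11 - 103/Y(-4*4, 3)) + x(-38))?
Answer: 7/22046 ≈ 0.00031752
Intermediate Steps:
Y(k, d) = 9 + k
j(q) = q**2
1/(j(-11)*(11 - 103/Y(-4*4, 3)) + x(-38)) = 1/((-11)**2*(11 - 103/(9 - 4*4)) - 1*(-38)) = 1/(121*(11 - 103/(9 - 16)) + 38) = 1/(121*(11 - 103/(-7)) + 38) = 1/(121*(11 - 103*(-1/7)) + 38) = 1/(121*(11 + 103/7) + 38) = 1/(121*(180/7) + 38) = 1/(21780/7 + 38) = 1/(22046/7) = 7/22046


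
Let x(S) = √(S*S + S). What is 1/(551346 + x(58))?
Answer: 275673/151991204147 - √3422/303982408294 ≈ 1.8136e-6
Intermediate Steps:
x(S) = √(S + S²) (x(S) = √(S² + S) = √(S + S²))
1/(551346 + x(58)) = 1/(551346 + √(58*(1 + 58))) = 1/(551346 + √(58*59)) = 1/(551346 + √3422)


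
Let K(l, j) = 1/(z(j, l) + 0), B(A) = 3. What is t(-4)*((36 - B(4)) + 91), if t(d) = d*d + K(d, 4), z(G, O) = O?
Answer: 1953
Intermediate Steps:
K(l, j) = 1/l (K(l, j) = 1/(l + 0) = 1/l)
t(d) = 1/d + d² (t(d) = d*d + 1/d = d² + 1/d = 1/d + d²)
t(-4)*((36 - B(4)) + 91) = ((1 + (-4)³)/(-4))*((36 - 1*3) + 91) = (-(1 - 64)/4)*((36 - 3) + 91) = (-¼*(-63))*(33 + 91) = (63/4)*124 = 1953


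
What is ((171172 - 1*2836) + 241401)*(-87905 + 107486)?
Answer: 8023060197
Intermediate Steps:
((171172 - 1*2836) + 241401)*(-87905 + 107486) = ((171172 - 2836) + 241401)*19581 = (168336 + 241401)*19581 = 409737*19581 = 8023060197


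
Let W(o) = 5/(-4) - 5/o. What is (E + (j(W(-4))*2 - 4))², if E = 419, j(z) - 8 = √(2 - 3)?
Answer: 185757 + 1724*I ≈ 1.8576e+5 + 1724.0*I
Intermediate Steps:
W(o) = -5/4 - 5/o (W(o) = 5*(-¼) - 5/o = -5/4 - 5/o)
j(z) = 8 + I (j(z) = 8 + √(2 - 3) = 8 + √(-1) = 8 + I)
(E + (j(W(-4))*2 - 4))² = (419 + ((8 + I)*2 - 4))² = (419 + ((16 + 2*I) - 4))² = (419 + (12 + 2*I))² = (431 + 2*I)²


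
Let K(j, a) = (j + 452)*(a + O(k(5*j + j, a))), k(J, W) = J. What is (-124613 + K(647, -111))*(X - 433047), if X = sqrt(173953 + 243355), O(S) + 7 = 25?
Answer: 98223720540 - 453640*sqrt(104327) ≈ 9.8077e+10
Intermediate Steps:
O(S) = 18 (O(S) = -7 + 25 = 18)
K(j, a) = (18 + a)*(452 + j) (K(j, a) = (j + 452)*(a + 18) = (452 + j)*(18 + a) = (18 + a)*(452 + j))
X = 2*sqrt(104327) (X = sqrt(417308) = 2*sqrt(104327) ≈ 645.99)
(-124613 + K(647, -111))*(X - 433047) = (-124613 + (8136 + 18*647 + 452*(-111) - 111*647))*(2*sqrt(104327) - 433047) = (-124613 + (8136 + 11646 - 50172 - 71817))*(-433047 + 2*sqrt(104327)) = (-124613 - 102207)*(-433047 + 2*sqrt(104327)) = -226820*(-433047 + 2*sqrt(104327)) = 98223720540 - 453640*sqrt(104327)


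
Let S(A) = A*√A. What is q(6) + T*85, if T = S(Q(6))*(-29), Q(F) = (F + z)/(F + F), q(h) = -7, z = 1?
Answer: -7 - 17255*√21/72 ≈ -1105.2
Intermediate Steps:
Q(F) = (1 + F)/(2*F) (Q(F) = (F + 1)/(F + F) = (1 + F)/((2*F)) = (1 + F)*(1/(2*F)) = (1 + F)/(2*F))
S(A) = A^(3/2)
T = -203*√21/72 (T = ((½)*(1 + 6)/6)^(3/2)*(-29) = ((½)*(⅙)*7)^(3/2)*(-29) = (7/12)^(3/2)*(-29) = (7*√21/72)*(-29) = -203*√21/72 ≈ -12.920)
q(6) + T*85 = -7 - 203*√21/72*85 = -7 - 17255*√21/72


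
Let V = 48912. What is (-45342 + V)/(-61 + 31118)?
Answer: 3570/31057 ≈ 0.11495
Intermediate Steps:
(-45342 + V)/(-61 + 31118) = (-45342 + 48912)/(-61 + 31118) = 3570/31057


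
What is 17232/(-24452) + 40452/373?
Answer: 245676192/2280149 ≈ 107.75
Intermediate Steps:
17232/(-24452) + 40452/373 = 17232*(-1/24452) + 40452*(1/373) = -4308/6113 + 40452/373 = 245676192/2280149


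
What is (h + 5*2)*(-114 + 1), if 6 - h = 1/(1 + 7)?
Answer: -14351/8 ≈ -1793.9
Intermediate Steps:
h = 47/8 (h = 6 - 1/(1 + 7) = 6 - 1/8 = 6 - 1*⅛ = 6 - ⅛ = 47/8 ≈ 5.8750)
(h + 5*2)*(-114 + 1) = (47/8 + 5*2)*(-114 + 1) = (47/8 + 10)*(-113) = (127/8)*(-113) = -14351/8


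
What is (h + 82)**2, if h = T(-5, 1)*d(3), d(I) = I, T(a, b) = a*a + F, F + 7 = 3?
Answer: 21025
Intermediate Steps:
F = -4 (F = -7 + 3 = -4)
T(a, b) = -4 + a**2 (T(a, b) = a*a - 4 = a**2 - 4 = -4 + a**2)
h = 63 (h = (-4 + (-5)**2)*3 = (-4 + 25)*3 = 21*3 = 63)
(h + 82)**2 = (63 + 82)**2 = 145**2 = 21025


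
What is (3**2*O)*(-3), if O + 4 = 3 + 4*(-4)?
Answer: 459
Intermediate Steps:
O = -17 (O = -4 + (3 + 4*(-4)) = -4 + (3 - 16) = -4 - 13 = -17)
(3**2*O)*(-3) = (3**2*(-17))*(-3) = (9*(-17))*(-3) = -153*(-3) = 459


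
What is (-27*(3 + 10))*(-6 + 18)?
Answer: -4212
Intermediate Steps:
(-27*(3 + 10))*(-6 + 18) = -27*13*12 = -351*12 = -4212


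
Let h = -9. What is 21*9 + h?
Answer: 180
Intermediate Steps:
21*9 + h = 21*9 - 9 = 189 - 9 = 180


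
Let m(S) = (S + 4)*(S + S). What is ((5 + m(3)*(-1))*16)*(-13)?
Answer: 7696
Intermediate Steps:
m(S) = 2*S*(4 + S) (m(S) = (4 + S)*(2*S) = 2*S*(4 + S))
((5 + m(3)*(-1))*16)*(-13) = ((5 + (2*3*(4 + 3))*(-1))*16)*(-13) = ((5 + (2*3*7)*(-1))*16)*(-13) = ((5 + 42*(-1))*16)*(-13) = ((5 - 42)*16)*(-13) = -37*16*(-13) = -592*(-13) = 7696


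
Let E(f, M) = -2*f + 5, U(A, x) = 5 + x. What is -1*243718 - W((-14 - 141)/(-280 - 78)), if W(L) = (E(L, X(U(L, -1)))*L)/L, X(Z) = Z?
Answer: -43626262/179 ≈ -2.4372e+5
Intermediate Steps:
E(f, M) = 5 - 2*f
W(L) = 5 - 2*L (W(L) = ((5 - 2*L)*L)/L = (L*(5 - 2*L))/L = 5 - 2*L)
-1*243718 - W((-14 - 141)/(-280 - 78)) = -1*243718 - (5 - 2*(-14 - 141)/(-280 - 78)) = -243718 - (5 - (-310)/(-358)) = -243718 - (5 - (-310)*(-1)/358) = -243718 - (5 - 2*155/358) = -243718 - (5 - 155/179) = -243718 - 1*740/179 = -243718 - 740/179 = -43626262/179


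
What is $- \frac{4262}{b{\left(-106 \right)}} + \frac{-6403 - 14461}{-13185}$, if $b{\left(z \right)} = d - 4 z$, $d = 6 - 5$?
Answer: $- \frac{9465454}{1120725} \approx -8.4458$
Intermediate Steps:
$d = 1$
$b{\left(z \right)} = 1 - 4 z$
$- \frac{4262}{b{\left(-106 \right)}} + \frac{-6403 - 14461}{-13185} = - \frac{4262}{1 - -424} + \frac{-6403 - 14461}{-13185} = - \frac{4262}{1 + 424} - - \frac{20864}{13185} = - \frac{4262}{425} + \frac{20864}{13185} = - \frac{9465454}{1120725}$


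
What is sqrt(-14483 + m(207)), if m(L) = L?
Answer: 2*I*sqrt(3569) ≈ 119.48*I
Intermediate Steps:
sqrt(-14483 + m(207)) = sqrt(-14483 + 207) = sqrt(-14276) = 2*I*sqrt(3569)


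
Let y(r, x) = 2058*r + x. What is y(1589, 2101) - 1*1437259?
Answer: 1835004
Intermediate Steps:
y(r, x) = x + 2058*r
y(1589, 2101) - 1*1437259 = (2101 + 2058*1589) - 1*1437259 = (2101 + 3270162) - 1437259 = 3272263 - 1437259 = 1835004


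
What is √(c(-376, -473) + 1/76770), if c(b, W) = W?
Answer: I*√309743142770/25590 ≈ 21.749*I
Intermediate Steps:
√(c(-376, -473) + 1/76770) = √(-473 + 1/76770) = √(-36312209/76770) = I*√309743142770/25590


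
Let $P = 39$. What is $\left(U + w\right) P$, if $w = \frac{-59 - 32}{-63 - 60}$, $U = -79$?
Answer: $- \frac{125138}{41} \approx -3052.1$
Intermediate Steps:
$w = \frac{91}{123}$ ($w = - \frac{91}{-123} = \left(-91\right) \left(- \frac{1}{123}\right) = \frac{91}{123} \approx 0.73984$)
$\left(U + w\right) P = \left(-79 + \frac{91}{123}\right) 39 = \left(- \frac{9626}{123}\right) 39 = - \frac{125138}{41}$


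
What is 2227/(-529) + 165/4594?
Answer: -10143553/2430226 ≈ -4.1739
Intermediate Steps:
2227/(-529) + 165/4594 = 2227*(-1/529) + 165*(1/4594) = -2227/529 + 165/4594 = -10143553/2430226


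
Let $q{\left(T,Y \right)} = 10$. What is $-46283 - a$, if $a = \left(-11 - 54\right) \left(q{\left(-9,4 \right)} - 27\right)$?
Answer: $-47388$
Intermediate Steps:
$a = 1105$ ($a = \left(-11 - 54\right) \left(10 - 27\right) = \left(-65\right) \left(-17\right) = 1105$)
$-46283 - a = -46283 - 1105 = -47388$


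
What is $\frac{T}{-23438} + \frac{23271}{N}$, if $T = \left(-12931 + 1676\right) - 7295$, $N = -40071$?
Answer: $\frac{32981892}{156530683} \approx 0.21071$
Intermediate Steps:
$T = -18550$ ($T = -11255 - 7295 = -18550$)
$\frac{T}{-23438} + \frac{23271}{N} = - \frac{18550}{-23438} + \frac{23271}{-40071} = \left(-18550\right) \left(- \frac{1}{23438}\right) + 23271 \left(- \frac{1}{40071}\right) = \frac{9275}{11719} - \frac{7757}{13357} = \frac{32981892}{156530683}$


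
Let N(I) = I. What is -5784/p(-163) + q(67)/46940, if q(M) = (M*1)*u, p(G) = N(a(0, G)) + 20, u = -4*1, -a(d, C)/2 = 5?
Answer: -6787591/11735 ≈ -578.41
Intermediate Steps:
a(d, C) = -10 (a(d, C) = -2*5 = -10)
u = -4
p(G) = 10 (p(G) = -10 + 20 = 10)
q(M) = -4*M (q(M) = (M*1)*(-4) = M*(-4) = -4*M)
-5784/p(-163) + q(67)/46940 = -5784/10 - 4*67/46940 = -5784*⅒ - 268*1/46940 = -2892/5 - 67/11735 = -6787591/11735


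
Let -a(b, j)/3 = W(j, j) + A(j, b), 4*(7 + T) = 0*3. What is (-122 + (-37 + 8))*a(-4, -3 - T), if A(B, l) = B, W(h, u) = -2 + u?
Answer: 2718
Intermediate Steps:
T = -7 (T = -7 + (0*3)/4 = -7 + (1/4)*0 = -7 + 0 = -7)
a(b, j) = 6 - 6*j (a(b, j) = -3*((-2 + j) + j) = -3*(-2 + 2*j) = 6 - 6*j)
(-122 + (-37 + 8))*a(-4, -3 - T) = (-122 + (-37 + 8))*(6 - 6*(-3 - 1*(-7))) = (-122 - 29)*(6 - 6*(-3 + 7)) = -151*(6 - 6*4) = -151*(6 - 24) = -151*(-18) = 2718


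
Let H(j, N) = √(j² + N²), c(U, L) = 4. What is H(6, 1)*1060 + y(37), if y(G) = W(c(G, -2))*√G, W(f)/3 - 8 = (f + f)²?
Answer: 1276*√37 ≈ 7761.6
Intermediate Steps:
W(f) = 24 + 12*f² (W(f) = 24 + 3*(f + f)² = 24 + 3*(2*f)² = 24 + 3*(4*f²) = 24 + 12*f²)
H(j, N) = √(N² + j²)
y(G) = 216*√G (y(G) = (24 + 12*4²)*√G = (24 + 12*16)*√G = (24 + 192)*√G = 216*√G)
H(6, 1)*1060 + y(37) = √(1² + 6²)*1060 + 216*√37 = √(1 + 36)*1060 + 216*√37 = √37*1060 + 216*√37 = 1060*√37 + 216*√37 = 1276*√37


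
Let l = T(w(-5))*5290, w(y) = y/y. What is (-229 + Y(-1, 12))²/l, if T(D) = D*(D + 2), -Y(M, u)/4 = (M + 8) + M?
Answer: 121/30 ≈ 4.0333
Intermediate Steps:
w(y) = 1
Y(M, u) = -32 - 8*M (Y(M, u) = -4*((M + 8) + M) = -4*((8 + M) + M) = -4*(8 + 2*M) = -32 - 8*M)
T(D) = D*(2 + D)
l = 15870 (l = (1*(2 + 1))*5290 = (1*3)*5290 = 3*5290 = 15870)
(-229 + Y(-1, 12))²/l = (-229 + (-32 - 8*(-1)))²/15870 = (-229 + (-32 + 8))²*(1/15870) = (-229 - 24)²*(1/15870) = (-253)²*(1/15870) = 64009*(1/15870) = 121/30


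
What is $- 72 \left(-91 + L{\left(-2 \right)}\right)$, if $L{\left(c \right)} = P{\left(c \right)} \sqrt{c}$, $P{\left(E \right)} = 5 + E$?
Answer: $6552 - 216 i \sqrt{2} \approx 6552.0 - 305.47 i$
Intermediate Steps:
$L{\left(c \right)} = \sqrt{c} \left(5 + c\right)$ ($L{\left(c \right)} = \left(5 + c\right) \sqrt{c} = \sqrt{c} \left(5 + c\right)$)
$- 72 \left(-91 + L{\left(-2 \right)}\right) = - 72 \left(-91 + \sqrt{-2} \left(5 - 2\right)\right) = - 72 \left(-91 + i \sqrt{2} \cdot 3\right) = - 72 \left(-91 + 3 i \sqrt{2}\right) = 6552 - 216 i \sqrt{2}$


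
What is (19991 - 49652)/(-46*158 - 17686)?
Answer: 9887/8318 ≈ 1.1886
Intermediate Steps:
(19991 - 49652)/(-46*158 - 17686) = -29661/(-7268 - 17686) = -29661/(-24954) = -29661*(-1/24954) = 9887/8318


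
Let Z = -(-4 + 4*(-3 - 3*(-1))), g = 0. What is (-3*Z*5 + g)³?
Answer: -216000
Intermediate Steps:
Z = 4 (Z = -(-4 + 4*(-3 + 3)) = -(-4 + 4*0) = -(-4 + 0) = -1*(-4) = 4)
(-3*Z*5 + g)³ = (-3*4*5 + 0)³ = (-12*5 + 0)³ = (-60 + 0)³ = (-60)³ = -216000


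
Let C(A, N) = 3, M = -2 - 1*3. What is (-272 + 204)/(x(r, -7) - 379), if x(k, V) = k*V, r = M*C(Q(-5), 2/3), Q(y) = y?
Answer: 34/137 ≈ 0.24818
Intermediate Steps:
M = -5 (M = -2 - 3 = -5)
r = -15 (r = -5*3 = -15)
x(k, V) = V*k
(-272 + 204)/(x(r, -7) - 379) = (-272 + 204)/(-7*(-15) - 379) = -68/(105 - 379) = -68/(-274) = -68*(-1/274) = 34/137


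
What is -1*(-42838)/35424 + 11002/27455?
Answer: 782926069/486282960 ≈ 1.6100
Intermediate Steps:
-1*(-42838)/35424 + 11002/27455 = 42838*(1/35424) + 11002*(1/27455) = 21419/17712 + 11002/27455 = 782926069/486282960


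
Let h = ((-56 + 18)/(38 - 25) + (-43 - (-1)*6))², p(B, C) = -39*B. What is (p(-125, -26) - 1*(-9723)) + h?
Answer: 2736423/169 ≈ 16192.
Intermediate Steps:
h = 269361/169 (h = (-38/13 + (-43 - 1*(-6)))² = (-38*1/13 + (-43 + 6))² = (-38/13 - 37)² = (-519/13)² = 269361/169 ≈ 1593.9)
(p(-125, -26) - 1*(-9723)) + h = (-39*(-125) - 1*(-9723)) + 269361/169 = (4875 + 9723) + 269361/169 = 14598 + 269361/169 = 2736423/169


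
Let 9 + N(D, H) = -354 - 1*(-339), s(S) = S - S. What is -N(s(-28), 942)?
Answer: 24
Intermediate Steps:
s(S) = 0
N(D, H) = -24 (N(D, H) = -9 + (-354 - 1*(-339)) = -9 + (-354 + 339) = -9 - 15 = -24)
-N(s(-28), 942) = -1*(-24) = 24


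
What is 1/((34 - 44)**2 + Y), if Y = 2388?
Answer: 1/2488 ≈ 0.00040193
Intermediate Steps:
1/((34 - 44)**2 + Y) = 1/((34 - 44)**2 + 2388) = 1/((-10)**2 + 2388) = 1/(100 + 2388) = 1/2488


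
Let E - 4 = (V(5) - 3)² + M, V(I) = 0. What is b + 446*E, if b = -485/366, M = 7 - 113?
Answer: -15181433/366 ≈ -41479.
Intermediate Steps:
M = -106
b = -485/366 (b = -485*1/366 = -485/366 ≈ -1.3251)
E = -93 (E = 4 + ((0 - 3)² - 106) = 4 + ((-3)² - 106) = 4 + (9 - 106) = 4 - 97 = -93)
b + 446*E = -485/366 + 446*(-93) = -485/366 - 41478 = -15181433/366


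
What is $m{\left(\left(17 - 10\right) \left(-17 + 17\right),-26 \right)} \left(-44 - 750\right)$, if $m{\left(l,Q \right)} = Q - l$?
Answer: $20644$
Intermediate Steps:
$m{\left(\left(17 - 10\right) \left(-17 + 17\right),-26 \right)} \left(-44 - 750\right) = \left(-26 - \left(17 - 10\right) \left(-17 + 17\right)\right) \left(-44 - 750\right) = \left(-26 - 7 \cdot 0\right) \left(-794\right) = \left(-26 - 0\right) \left(-794\right) = \left(-26 + 0\right) \left(-794\right) = \left(-26\right) \left(-794\right) = 20644$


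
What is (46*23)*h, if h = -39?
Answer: -41262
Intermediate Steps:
(46*23)*h = (46*23)*(-39) = 1058*(-39) = -41262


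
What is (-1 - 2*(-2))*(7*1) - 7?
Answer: 14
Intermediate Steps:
(-1 - 2*(-2))*(7*1) - 7 = (-1 + 4)*7 - 7 = 3*7 - 7 = 21 - 7 = 14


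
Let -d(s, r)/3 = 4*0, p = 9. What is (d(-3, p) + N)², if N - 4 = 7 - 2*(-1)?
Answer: 169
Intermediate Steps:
d(s, r) = 0 (d(s, r) = -12*0 = -3*0 = 0)
N = 13 (N = 4 + (7 - 2*(-1)) = 4 + (7 + 2) = 4 + 9 = 13)
(d(-3, p) + N)² = (0 + 13)² = 13² = 169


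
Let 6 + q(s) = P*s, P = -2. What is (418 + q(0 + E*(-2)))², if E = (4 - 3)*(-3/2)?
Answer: 164836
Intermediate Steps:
E = -3/2 (E = 1*(-3*½) = 1*(-3/2) = -3/2 ≈ -1.5000)
q(s) = -6 - 2*s
(418 + q(0 + E*(-2)))² = (418 + (-6 - 2*(0 - 3/2*(-2))))² = (418 + (-6 - 2*(0 + 3)))² = (418 + (-6 - 2*3))² = (418 + (-6 - 6))² = (418 - 12)² = 406² = 164836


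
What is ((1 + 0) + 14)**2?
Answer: 225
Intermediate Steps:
((1 + 0) + 14)**2 = (1 + 14)**2 = 15**2 = 225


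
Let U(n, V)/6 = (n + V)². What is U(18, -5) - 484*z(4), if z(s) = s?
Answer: -922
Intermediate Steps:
U(n, V) = 6*(V + n)² (U(n, V) = 6*(n + V)² = 6*(V + n)²)
U(18, -5) - 484*z(4) = 6*(-5 + 18)² - 484*4 = 6*13² - 1936 = 6*169 - 1936 = 1014 - 1936 = -922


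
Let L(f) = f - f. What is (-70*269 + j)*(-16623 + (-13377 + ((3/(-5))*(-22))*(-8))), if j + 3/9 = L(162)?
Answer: 2834492416/5 ≈ 5.6690e+8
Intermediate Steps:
L(f) = 0
j = -⅓ (j = -⅓ + 0 = -⅓ ≈ -0.33333)
(-70*269 + j)*(-16623 + (-13377 + ((3/(-5))*(-22))*(-8))) = (-70*269 - ⅓)*(-16623 + (-13377 + ((3/(-5))*(-22))*(-8))) = (-18830 - ⅓)*(-16623 + (-13377 + ((3*(-⅕))*(-22))*(-8))) = -56491*(-16623 + (-13377 - ⅗*(-22)*(-8)))/3 = -56491*(-16623 + (-13377 + (66/5)*(-8)))/3 = -56491*(-16623 + (-13377 - 528/5))/3 = -56491*(-16623 - 67413/5)/3 = -56491/3*(-150528/5) = 2834492416/5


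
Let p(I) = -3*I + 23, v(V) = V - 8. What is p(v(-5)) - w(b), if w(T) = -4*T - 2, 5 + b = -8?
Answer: 12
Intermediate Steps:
b = -13 (b = -5 - 8 = -13)
v(V) = -8 + V
p(I) = 23 - 3*I
w(T) = -2 - 4*T
p(v(-5)) - w(b) = (23 - 3*(-8 - 5)) - (-2 - 4*(-13)) = (23 - 3*(-13)) - (-2 + 52) = (23 + 39) - 1*50 = 62 - 50 = 12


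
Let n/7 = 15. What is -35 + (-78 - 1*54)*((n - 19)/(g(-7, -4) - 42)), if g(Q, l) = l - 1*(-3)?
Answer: 229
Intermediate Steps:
n = 105 (n = 7*15 = 105)
g(Q, l) = 3 + l (g(Q, l) = l + 3 = 3 + l)
-35 + (-78 - 1*54)*((n - 19)/(g(-7, -4) - 42)) = -35 + (-78 - 1*54)*((105 - 19)/((3 - 4) - 42)) = -35 + (-78 - 54)*(86/(-1 - 42)) = -35 - 11352/(-43) = -35 - 11352*(-1)/43 = -35 - 132*(-2) = -35 + 264 = 229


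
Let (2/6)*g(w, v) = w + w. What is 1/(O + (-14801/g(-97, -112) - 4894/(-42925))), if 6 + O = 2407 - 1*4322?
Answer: -24982350/47352913117 ≈ -0.00052758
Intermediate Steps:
g(w, v) = 6*w (g(w, v) = 3*(w + w) = 3*(2*w) = 6*w)
O = -1921 (O = -6 + (2407 - 1*4322) = -6 + (2407 - 4322) = -6 - 1915 = -1921)
1/(O + (-14801/g(-97, -112) - 4894/(-42925))) = 1/(-1921 + (-14801/(6*(-97)) - 4894/(-42925))) = 1/(-1921 + (-14801/(-582) - 4894*(-1/42925))) = 1/(-1921 + (-14801*(-1/582) + 4894/42925)) = 1/(-1921 + (14801/582 + 4894/42925)) = 1/(-1921 + 638181233/24982350) = 1/(-47352913117/24982350) = -24982350/47352913117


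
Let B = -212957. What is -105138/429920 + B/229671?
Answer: -57850811519/49370078160 ≈ -1.1718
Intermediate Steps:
-105138/429920 + B/229671 = -105138/429920 - 212957/229671 = -105138*1/429920 - 212957*1/229671 = -52569/214960 - 212957/229671 = -57850811519/49370078160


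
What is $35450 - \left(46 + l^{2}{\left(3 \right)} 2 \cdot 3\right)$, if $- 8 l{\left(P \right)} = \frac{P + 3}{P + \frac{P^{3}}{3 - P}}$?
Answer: $35404$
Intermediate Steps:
$l{\left(P \right)} = - \frac{3 + P}{8 \left(P + \frac{P^{3}}{3 - P}\right)}$ ($l{\left(P \right)} = - \frac{\left(P + 3\right) \frac{1}{P + \frac{P^{3}}{3 - P}}}{8} = - \frac{\left(3 + P\right) \frac{1}{P + \frac{P^{3}}{3 - P}}}{8} = - \frac{\frac{1}{P + \frac{P^{3}}{3 - P}} \left(3 + P\right)}{8} = - \frac{3 + P}{8 \left(P + \frac{P^{3}}{3 - P}\right)}$)
$35450 - \left(46 + l^{2}{\left(3 \right)} 2 \cdot 3\right) = 35450 - \left(46 + \left(\frac{-9 + 3^{2}}{8 \cdot 3 \left(3 + 3^{2} - 3\right)}\right)^{2} \cdot 2 \cdot 3\right) = 35450 - \left(46 + \left(\frac{1}{8} \cdot \frac{1}{3} \frac{1}{3 + 9 - 3} \left(-9 + 9\right)\right)^{2} \cdot 6\right) = 35450 - \left(46 + \left(\frac{1}{8} \cdot \frac{1}{3} \cdot \frac{1}{9} \cdot 0\right)^{2} \cdot 6\right) = 35450 - \left(46 + 0^{2} \cdot 6\right) = 35450 - \left(46 + 0 \cdot 6\right) = 35450 - \left(46 + 0\right) = 35450 - 46 = 35404$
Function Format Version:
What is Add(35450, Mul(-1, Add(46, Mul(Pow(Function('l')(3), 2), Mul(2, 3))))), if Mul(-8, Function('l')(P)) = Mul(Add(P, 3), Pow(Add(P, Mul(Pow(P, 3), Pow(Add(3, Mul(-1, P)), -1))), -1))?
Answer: 35404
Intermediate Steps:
Function('l')(P) = Mul(Rational(-1, 8), Pow(Add(P, Mul(Pow(P, 3), Pow(Add(3, Mul(-1, P)), -1))), -1), Add(3, P)) (Function('l')(P) = Mul(Rational(-1, 8), Mul(Add(P, 3), Pow(Add(P, Mul(Pow(P, 3), Pow(Add(3, Mul(-1, P)), -1))), -1))) = Mul(Rational(-1, 8), Mul(Add(3, P), Pow(Add(P, Mul(Pow(P, 3), Pow(Add(3, Mul(-1, P)), -1))), -1))) = Mul(Rational(-1, 8), Mul(Pow(Add(P, Mul(Pow(P, 3), Pow(Add(3, Mul(-1, P)), -1))), -1), Add(3, P))) = Mul(Rational(-1, 8), Pow(Add(P, Mul(Pow(P, 3), Pow(Add(3, Mul(-1, P)), -1))), -1), Add(3, P)))
Add(35450, Mul(-1, Add(46, Mul(Pow(Function('l')(3), 2), Mul(2, 3))))) = Add(35450, Mul(-1, Add(46, Mul(Pow(Mul(Rational(1, 8), Pow(3, -1), Pow(Add(3, Pow(3, 2), Mul(-1, 3)), -1), Add(-9, Pow(3, 2))), 2), Mul(2, 3))))) = Add(35450, Mul(-1, Add(46, Mul(Pow(Mul(Rational(1, 8), Rational(1, 3), Pow(Add(3, 9, -3), -1), Add(-9, 9)), 2), 6)))) = Add(35450, Mul(-1, Add(46, Mul(Pow(Mul(Rational(1, 8), Rational(1, 3), Pow(9, -1), 0), 2), 6)))) = Add(35450, Mul(-1, Add(46, Mul(Pow(Mul(Rational(1, 8), Rational(1, 3), Rational(1, 9), 0), 2), 6)))) = Add(35450, Mul(-1, Add(46, Mul(Pow(0, 2), 6)))) = Add(35450, Mul(-1, Add(46, Mul(0, 6)))) = Add(35450, Mul(-1, Add(46, 0))) = Add(35450, Mul(-1, 46)) = Add(35450, -46) = 35404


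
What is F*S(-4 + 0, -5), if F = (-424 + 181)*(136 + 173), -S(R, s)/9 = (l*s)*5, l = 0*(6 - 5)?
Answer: 0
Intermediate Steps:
l = 0 (l = 0*1 = 0)
S(R, s) = 0 (S(R, s) = -9*0*s*5 = -0*5 = -9*0 = 0)
F = -75087 (F = -243*309 = -75087)
F*S(-4 + 0, -5) = -75087*0 = 0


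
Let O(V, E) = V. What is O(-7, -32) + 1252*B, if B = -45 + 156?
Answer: 138965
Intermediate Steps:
B = 111
O(-7, -32) + 1252*B = -7 + 1252*111 = -7 + 138972 = 138965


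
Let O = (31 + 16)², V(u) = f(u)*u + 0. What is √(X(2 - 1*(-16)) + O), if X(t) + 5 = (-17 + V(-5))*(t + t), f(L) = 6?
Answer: 16*√2 ≈ 22.627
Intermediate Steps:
V(u) = 6*u (V(u) = 6*u + 0 = 6*u)
O = 2209 (O = 47² = 2209)
X(t) = -5 - 94*t (X(t) = -5 + (-17 + 6*(-5))*(t + t) = -5 + (-17 - 30)*(2*t) = -5 - 94*t)
√(X(2 - 1*(-16)) + O) = √((-5 - 94*(2 - 1*(-16))) + 2209) = √((-5 - 94*(2 + 16)) + 2209) = √((-5 - 94*18) + 2209) = √((-5 - 1692) + 2209) = √(-1697 + 2209) = √512 = 16*√2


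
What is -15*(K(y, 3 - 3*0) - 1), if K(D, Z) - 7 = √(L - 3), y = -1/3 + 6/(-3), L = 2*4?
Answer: -90 - 15*√5 ≈ -123.54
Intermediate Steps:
L = 8
y = -7/3 (y = -1*⅓ + 6*(-⅓) = -⅓ - 2 = -7/3 ≈ -2.3333)
K(D, Z) = 7 + √5 (K(D, Z) = 7 + √(8 - 3) = 7 + √5)
-15*(K(y, 3 - 3*0) - 1) = -15*((7 + √5) - 1) = -15*(6 + √5) = -90 - 15*√5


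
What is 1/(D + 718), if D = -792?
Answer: -1/74 ≈ -0.013514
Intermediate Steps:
1/(D + 718) = 1/(-792 + 718) = 1/(-74) = -1/74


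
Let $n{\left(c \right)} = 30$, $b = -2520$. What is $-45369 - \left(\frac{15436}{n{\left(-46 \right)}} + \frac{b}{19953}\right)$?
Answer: $- \frac{169539189}{3695} \approx -45883.0$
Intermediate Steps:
$-45369 - \left(\frac{15436}{n{\left(-46 \right)}} + \frac{b}{19953}\right) = -45369 - \left(\frac{15436}{30} - \frac{2520}{19953}\right) = -45369 - \left(15436 \cdot \frac{1}{30} - \frac{280}{2217}\right) = -45369 - \left(\frac{7718}{15} - \frac{280}{2217}\right) = -45369 - \frac{1900734}{3695} = - \frac{169539189}{3695}$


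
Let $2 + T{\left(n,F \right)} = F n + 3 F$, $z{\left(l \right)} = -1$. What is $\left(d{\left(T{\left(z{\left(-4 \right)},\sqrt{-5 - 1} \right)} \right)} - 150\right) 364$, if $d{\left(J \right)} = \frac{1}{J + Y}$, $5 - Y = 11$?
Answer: $- \frac{600964}{11} - \frac{91 i \sqrt{6}}{11} \approx -54633.0 - 20.264 i$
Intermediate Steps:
$Y = -6$ ($Y = 5 - 11 = -6$)
$T{\left(n,F \right)} = -2 + 3 F + F n$ ($T{\left(n,F \right)} = -2 + \left(F n + 3 F\right) = -2 + \left(3 F + F n\right) = -2 + 3 F + F n$)
$d{\left(J \right)} = \frac{1}{-6 + J}$ ($d{\left(J \right)} = \frac{1}{J - 6} = \frac{1}{-6 + J}$)
$\left(d{\left(T{\left(z{\left(-4 \right)},\sqrt{-5 - 1} \right)} \right)} - 150\right) 364 = \left(\frac{1}{-6 + \left(-2 + 3 \sqrt{-5 - 1} + \sqrt{-5 - 1} \left(-1\right)\right)} - 150\right) 364 = \left(\frac{1}{-6 + \left(-2 + 3 \sqrt{-6} + \sqrt{-6} \left(-1\right)\right)} - 150\right) 364 = \left(\frac{1}{-6 + \left(-2 + 3 i \sqrt{6} + i \sqrt{6} \left(-1\right)\right)} - 150\right) 364 = \left(\frac{1}{-6 - \left(2 - 2 i \sqrt{6}\right)} - 150\right) 364 = \left(\frac{1}{-8 + 2 i \sqrt{6}} - 150\right) 364 = \left(-150 + \frac{1}{-8 + 2 i \sqrt{6}}\right) 364 = -54600 + \frac{364}{-8 + 2 i \sqrt{6}}$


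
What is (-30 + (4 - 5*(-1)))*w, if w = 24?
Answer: -504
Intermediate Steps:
(-30 + (4 - 5*(-1)))*w = (-30 + (4 - 5*(-1)))*24 = (-30 + (4 + 5))*24 = (-30 + 9)*24 = -21*24 = -504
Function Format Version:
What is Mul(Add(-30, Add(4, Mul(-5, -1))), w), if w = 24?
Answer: -504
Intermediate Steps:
Mul(Add(-30, Add(4, Mul(-5, -1))), w) = Mul(Add(-30, Add(4, Mul(-5, -1))), 24) = Mul(Add(-30, Add(4, 5)), 24) = Mul(Add(-30, 9), 24) = Mul(-21, 24) = -504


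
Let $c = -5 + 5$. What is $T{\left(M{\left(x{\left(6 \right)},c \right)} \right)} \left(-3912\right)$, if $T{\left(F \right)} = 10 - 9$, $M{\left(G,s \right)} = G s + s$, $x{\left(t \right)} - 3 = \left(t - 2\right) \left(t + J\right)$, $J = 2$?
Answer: $-3912$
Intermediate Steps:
$c = 0$
$x{\left(t \right)} = 3 + \left(-2 + t\right) \left(2 + t\right)$ ($x{\left(t \right)} = 3 + \left(t - 2\right) \left(t + 2\right) = 3 + \left(-2 + t\right) \left(2 + t\right)$)
$M{\left(G,s \right)} = s + G s$
$T{\left(F \right)} = 1$ ($T{\left(F \right)} = 10 - 9 = 1$)
$T{\left(M{\left(x{\left(6 \right)},c \right)} \right)} \left(-3912\right) = 1 \left(-3912\right) = -3912$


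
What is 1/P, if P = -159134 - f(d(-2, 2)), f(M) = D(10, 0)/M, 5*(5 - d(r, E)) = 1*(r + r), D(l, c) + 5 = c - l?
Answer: -29/4614811 ≈ -6.2841e-6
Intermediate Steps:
D(l, c) = -5 + c - l (D(l, c) = -5 + (c - l) = -5 + c - l)
d(r, E) = 5 - 2*r/5 (d(r, E) = 5 - (r + r)/5 = 5 - 2*r/5)
f(M) = -15/M (f(M) = (-5 + 0 - 1*10)/M = (-5 + 0 - 10)/M = -15/M)
P = -4614811/29 (P = -159134 - (-15)/(5 - 2/5*(-2)) = -159134 - (-15)/(5 + 4/5) = -159134 - (-15)/29/5 = -159134 - (-15)*5/29 = -159134 - 1*(-75/29) = -159134 + 75/29 = -4614811/29 ≈ -1.5913e+5)
1/P = 1/(-4614811/29) = -29/4614811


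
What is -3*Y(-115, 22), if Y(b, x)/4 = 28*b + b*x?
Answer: 69000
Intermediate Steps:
Y(b, x) = 112*b + 4*b*x (Y(b, x) = 4*(28*b + b*x) = 112*b + 4*b*x)
-3*Y(-115, 22) = -12*(-115)*(28 + 22) = -12*(-115)*50 = -3*(-23000) = 69000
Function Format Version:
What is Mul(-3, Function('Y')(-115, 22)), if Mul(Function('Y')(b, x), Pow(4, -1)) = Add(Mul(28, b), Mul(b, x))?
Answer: 69000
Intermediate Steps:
Function('Y')(b, x) = Add(Mul(112, b), Mul(4, b, x)) (Function('Y')(b, x) = Mul(4, Add(Mul(28, b), Mul(b, x))) = Add(Mul(112, b), Mul(4, b, x)))
Mul(-3, Function('Y')(-115, 22)) = Mul(-3, Mul(4, -115, Add(28, 22))) = Mul(-3, Mul(4, -115, 50)) = Mul(-3, -23000) = 69000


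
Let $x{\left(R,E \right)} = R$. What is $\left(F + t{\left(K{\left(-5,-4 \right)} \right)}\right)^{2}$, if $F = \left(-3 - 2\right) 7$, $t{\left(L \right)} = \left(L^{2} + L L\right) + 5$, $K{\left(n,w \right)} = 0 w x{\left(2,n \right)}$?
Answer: $900$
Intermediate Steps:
$K{\left(n,w \right)} = 0$ ($K{\left(n,w \right)} = 0 w 2 = 0 \cdot 2 = 0$)
$t{\left(L \right)} = 5 + 2 L^{2}$ ($t{\left(L \right)} = \left(L^{2} + L^{2}\right) + 5 = 2 L^{2} + 5 = 5 + 2 L^{2}$)
$F = -35$ ($F = \left(-5\right) 7 = -35$)
$\left(F + t{\left(K{\left(-5,-4 \right)} \right)}\right)^{2} = \left(-35 + \left(5 + 2 \cdot 0^{2}\right)\right)^{2} = \left(-35 + \left(5 + 2 \cdot 0\right)\right)^{2} = \left(-35 + \left(5 + 0\right)\right)^{2} = \left(-35 + 5\right)^{2} = \left(-30\right)^{2} = 900$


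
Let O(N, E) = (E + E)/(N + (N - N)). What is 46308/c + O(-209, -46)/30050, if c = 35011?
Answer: 145419149806/109942417475 ≈ 1.3227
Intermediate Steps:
O(N, E) = 2*E/N (O(N, E) = (2*E)/(N + 0) = (2*E)/N = 2*E/N)
46308/c + O(-209, -46)/30050 = 46308/35011 + (2*(-46)/(-209))/30050 = 46308*(1/35011) + (2*(-46)*(-1/209))*(1/30050) = 46308/35011 + (92/209)*(1/30050) = 46308/35011 + 46/3140225 = 145419149806/109942417475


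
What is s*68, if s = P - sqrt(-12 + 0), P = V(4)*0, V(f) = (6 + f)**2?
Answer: -136*I*sqrt(3) ≈ -235.56*I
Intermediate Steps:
P = 0 (P = (6 + 4)**2*0 = 10**2*0 = 100*0 = 0)
s = -2*I*sqrt(3) (s = 0 - sqrt(-12 + 0) = 0 - sqrt(-12) = 0 - 2*I*sqrt(3) = -2*I*sqrt(3) ≈ -3.4641*I)
s*68 = -2*I*sqrt(3)*68 = -136*I*sqrt(3)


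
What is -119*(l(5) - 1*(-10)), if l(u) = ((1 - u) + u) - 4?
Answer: -833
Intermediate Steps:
l(u) = -3 (l(u) = 1 - 4 = -3)
-119*(l(5) - 1*(-10)) = -119*(-3 - 1*(-10)) = -119*(-3 + 10) = -119*7 = -833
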